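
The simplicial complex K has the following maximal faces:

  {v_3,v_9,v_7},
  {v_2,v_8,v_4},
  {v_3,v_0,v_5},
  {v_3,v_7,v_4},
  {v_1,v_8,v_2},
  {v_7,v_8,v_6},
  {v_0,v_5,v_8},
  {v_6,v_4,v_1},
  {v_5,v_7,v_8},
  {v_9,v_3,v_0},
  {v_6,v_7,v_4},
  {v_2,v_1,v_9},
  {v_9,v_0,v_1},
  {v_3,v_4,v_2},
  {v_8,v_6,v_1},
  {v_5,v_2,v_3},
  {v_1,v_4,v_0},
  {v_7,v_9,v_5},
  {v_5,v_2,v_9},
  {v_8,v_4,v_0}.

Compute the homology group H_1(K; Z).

H_1 = Z ⊕ Z/2Z.

Take the total order v_0 < v_1 < v_2 < v_3 < v_4 < v_5 < v_6 < v_7 < v_8 < v_9 on the vertex set. Then K (dimension 2) consists of the simplices:

  0-simplices (10): [v_0], [v_1], [v_2], [v_3], [v_4], [v_5], [v_6], [v_7], [v_8], [v_9]
  1-simplices (30): (30 of them)
  2-simplices (20): (20 of them)

Hence C_0 ≅ Z^10, C_1 ≅ Z^30, C_2 ≅ Z^20.

∂_1: C_1 → C_0 sends each edge [p,q] (with p < q) to q − p. For instance
  ∂[v_2,v_9] = [v_9] − [v_2].
This gives a 10×30 integer matrix of rank 9; reducing to Smith normal form yields diagonal entries (1,1,1,1,1,1,1,1,1).

Boundary ∂_2: C_2 → C_1 sends each 2-simplex [p,q,r] to [q,r] − [p,r] + [p,q]. For instance
  ∂[v_3,v_4,v_7] = [v_4,v_7] − [v_3,v_7] + [v_3,v_4],
  ∂[v_1,v_6,v_8] = [v_6,v_8] − [v_1,v_8] + [v_1,v_6].
The resulting 30×20 matrix has rank 20, and its Smith normal form has invariant factors (1,1,1,1,1,1,1,1,1,1,1,1,1,1,1,1,1,1,1,2).

From H_k ≅ ker(∂_k) / im(∂_{k+1}) we obtain:

  H_1: rank ker ∂_1 − rank ∂_2 = (30 − 9) − 20 = 1, and ∂_2 has invariant factor 2 > 1, so H_1 = Z ⊕ Z/2Z.

(K is a triangulation of the Klein bottle.)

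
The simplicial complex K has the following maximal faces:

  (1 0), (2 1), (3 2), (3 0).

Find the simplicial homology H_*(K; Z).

H_0 ≅ Z,  H_1 ≅ Z.

Take the total order 0 < 1 < 2 < 3 on the vertex set. Then K (dimension 1) consists of the simplices:

  0-simplices (4): [0], [1], [2], [3]
  1-simplices (4): [0,1], [0,3], [1,2], [2,3]

Hence C_0 ≅ Z^4, C_1 ≅ Z^4.

The boundary map ∂_1: C_1 → C_0 is given by ∂[p,q] = [q] − [p].
As a 4×4 matrix over Z this has rank 3, with invariant factors (1,1,1).

From H_k ≅ ker(∂_k) / im(∂_{k+1}) we obtain:

  H_0: rank C_0 − rank ∂_1 = 4 − 3 = 1, and the invariant factors of ∂_1 are all 1, so H_0 ≅ Z.
  H_1: rank ker ∂_1 − rank ∂_2 = (4 − 3) − 0 = 1, and there is no ∂_2, so H_1 ≅ Z.

As a check, the Euler characteristic is 4 − 4 = 0, which agrees with 1 − 1 = 0.
(K is a triangulation of the circle S^1.)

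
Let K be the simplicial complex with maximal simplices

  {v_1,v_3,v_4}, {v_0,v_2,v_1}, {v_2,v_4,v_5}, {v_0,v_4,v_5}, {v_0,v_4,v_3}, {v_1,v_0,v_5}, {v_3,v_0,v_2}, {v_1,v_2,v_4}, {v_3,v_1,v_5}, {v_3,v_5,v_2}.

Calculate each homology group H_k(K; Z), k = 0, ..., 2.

H_0 = Z,  H_1 = Z_2,  H_2 = 0.

Fix the vertex order v_0 < v_1 < v_2 < v_3 < v_4 < v_5 and write every simplex with vertices in increasing order. Then dim K = 2 and the simplices of K are:

  0-simplices (6): [v_0], [v_1], [v_2], [v_3], [v_4], [v_5]
  1-simplices (15): (15 of them)
  2-simplices (10): [v_0,v_1,v_2], [v_0,v_1,v_5], [v_0,v_2,v_3], [v_0,v_3,v_4], [v_0,v_4,v_5], [v_1,v_2,v_4], [v_1,v_3,v_4], [v_1,v_3,v_5], [v_2,v_3,v_5], [v_2,v_4,v_5]

giving chain groups C_0 ≅ Z^6, C_1 ≅ Z^15, C_2 ≅ Z^10.

Boundary ∂_1: C_1 → C_0 is given by ∂[p,q] = [q] − [p].
The 6×15 boundary matrix has rank 5 and Smith normal form diag(1,1,1,1,1).

Boundary ∂_2: C_2 → C_1 acts by ∂[p,q,r] = [q,r] − [p,r] + [p,q]. For instance
  ∂[v_0,v_1,v_5] = [v_1,v_5] − [v_0,v_5] + [v_0,v_1],
  ∂[v_0,v_4,v_5] = [v_4,v_5] − [v_0,v_5] + [v_0,v_4].
The 15×10 boundary matrix has rank 10 and Smith normal form diag(1,1,1,1,1,1,1,1,1,2).

Reading off H_k = ker ∂_k / im ∂_{k+1}:

  H_0: rank C_0 − rank ∂_1 = 6 − 5 = 1, and the invariant factors of ∂_1 are all 1, so H_0 ≅ Z.
  H_1: rank ker ∂_1 − rank ∂_2 = (15 − 5) − 10 = 0, and ∂_2 has invariant factor 2 > 1, so H_1 ≅ Z_2.
  H_2: rank ker ∂_2 − rank ∂_3 = (10 − 10) − 0 = 0, and there is no ∂_3, so H_2 ≅ 0.

As a check, the Euler characteristic is 6 − 15 + 10 = 1, which agrees with 1 − 0 + 0 = 1.
(K is a triangulation of the real projective plane RP^2.)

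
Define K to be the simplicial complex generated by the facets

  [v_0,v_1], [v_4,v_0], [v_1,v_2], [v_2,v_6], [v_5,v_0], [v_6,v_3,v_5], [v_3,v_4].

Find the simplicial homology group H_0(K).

H_0 ≅ Z.

K has 7 vertices, 9 edges, 1 triangle.
rank ∂_0 = 0, rank ∂_1 = 6 ⇒ b_0 = 7 − 0 − 6 = 1; all invariant factors of ∂_1 are 1 so no torsion. So H_0 = Z.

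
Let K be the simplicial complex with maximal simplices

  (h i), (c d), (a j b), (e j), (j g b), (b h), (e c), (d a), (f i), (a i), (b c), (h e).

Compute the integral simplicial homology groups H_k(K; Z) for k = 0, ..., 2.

Take the total order a < b < c < d < e < f < g < h < i < j on the vertex set. Then K (dimension 2) consists of the simplices:

  0-simplices (10): a, b, c, d, e, f, g, h, i, j
  1-simplices (15): ab, ad, ai, aj, bc, bg, bh, bj, cd, ce, eh, ej, fi, gj, hi
  2-simplices (2): abj, bgj

giving chain groups C_0 ≅ Z^10, C_1 ≅ Z^15, C_2 ≅ Z^2.

The boundary map ∂_1: C_1 → C_0 maps an edge to its endpoints' difference, ∂[p,q] = q − p.
As a 10×15 matrix over Z this has rank 9, with invariant factors (1,1,1,1,1,1,1,1,1).

Boundary ∂_2: C_2 → C_1 sends each 2-simplex [p,q,r] to [q,r] − [p,r] + [p,q]. For instance
  ∂bgj = gj − bj + bg,
  ∂abj = bj − aj + ab.
This gives a 15×2 integer matrix of rank 2; reducing to Smith normal form yields diagonal entries (1,1).

Reading off H_k = ker ∂_k / im ∂_{k+1}:

  H_0: rank C_0 − rank ∂_1 = 10 − 9 = 1, and the invariant factors of ∂_1 are all 1, so H_0 ≅ Z.
  H_1: rank ker ∂_1 − rank ∂_2 = (15 − 9) − 2 = 4, and the invariant factors of ∂_2 are all 1, so H_1 ≅ Z^4.
  H_2: rank ker ∂_2 − rank ∂_3 = (2 − 2) − 0 = 0, and there is no ∂_3, so H_2 ≅ 0.

H_0 = Z,  H_1 = Z^4,  H_2 = 0.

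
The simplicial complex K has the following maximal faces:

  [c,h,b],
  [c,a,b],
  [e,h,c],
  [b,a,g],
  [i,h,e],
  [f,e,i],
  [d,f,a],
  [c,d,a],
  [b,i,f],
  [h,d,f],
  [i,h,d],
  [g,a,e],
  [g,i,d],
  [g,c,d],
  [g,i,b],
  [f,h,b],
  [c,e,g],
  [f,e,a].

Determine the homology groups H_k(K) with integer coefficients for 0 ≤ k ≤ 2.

Take the total order a < b < c < d < e < f < g < h < i on the vertex set. Then K (dimension 2) consists of the simplices:

  0-simplices (9): a, b, c, d, e, f, g, h, i
  1-simplices (27): ab, ac, ad, ae, af, ag, bc, bf, bg, bh, bi, cd, ce, cg, ch, df, dg, dh, di, ef, eg, eh, ei, fh, fi, gi, hi
  2-simplices (18): abc, abg, acd, adf, aef, aeg, bch, bfh, bfi, bgi, cdg, ceg, ceh, dfh, dgi, dhi, efi, ehi

so the chain groups are C_0 ≅ Z^9, C_1 ≅ Z^27, C_2 ≅ Z^18.

Boundary ∂_1: C_1 → C_0 is given by ∂[p,q] = [q] − [p]. For instance
  ∂ab = b − a.
This gives a 9×27 integer matrix of rank 8; reducing to Smith normal form yields diagonal entries (1,1,1,1,1,1,1,1).

The boundary map ∂_2: C_2 → C_1 sends each 2-simplex [p,q,r] to [q,r] − [p,r] + [p,q]. For instance
  ∂dfh = fh − dh + df,
  ∂bch = ch − bh + bc.
The 27×18 boundary matrix has rank 18 and Smith normal form diag(1,1,1,1,1,1,1,1,1,1,1,1,1,1,1,1,1,2).

Computing H_k = (kernel of ∂_k) / (image of ∂_{k+1}):

  H_0: rank C_0 − rank ∂_1 = 9 − 8 = 1, and the invariant factors of ∂_1 are all 1, so H_0 = Z.
  H_1: rank ker ∂_1 − rank ∂_2 = (27 − 8) − 18 = 1, and ∂_2 has invariant factor 2 > 1, so H_1 = Z ⊕ Z/2Z.
  H_2: rank ker ∂_2 − rank ∂_3 = (18 − 18) − 0 = 0, and there is no ∂_3, so H_2 = 0.

H_0 ≅ Z,  H_1 ≅ Z ⊕ Z/2Z,  H_2 = 0.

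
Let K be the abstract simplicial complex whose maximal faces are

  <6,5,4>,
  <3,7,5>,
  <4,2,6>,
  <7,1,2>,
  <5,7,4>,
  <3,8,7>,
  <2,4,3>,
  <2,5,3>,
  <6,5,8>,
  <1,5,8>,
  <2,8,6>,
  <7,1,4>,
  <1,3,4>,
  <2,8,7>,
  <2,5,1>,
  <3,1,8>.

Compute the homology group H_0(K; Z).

Take the total order 1 < 2 < 3 < 4 < 5 < 6 < 7 < 8 on the vertex set. Then K (dimension 2) consists of the simplices:

  0-simplices (8): [1], [2], [3], [4], [5], [6], [7], [8]
  1-simplices (24): (24 of them)
  2-simplices (16): [1,2,5], [1,2,7], [1,3,4], [1,3,8], [1,4,7], [1,5,8], [2,3,4], [2,3,5], [2,4,6], [2,6,8], [2,7,8], [3,5,7], [3,7,8], [4,5,6], [4,5,7], [5,6,8]

Hence C_0 ≅ Z^8, C_1 ≅ Z^24, C_2 ≅ Z^16.

The boundary map ∂_1: C_1 → C_0 is given by ∂[p,q] = [q] − [p]. For instance
  ∂[2,8] = [8] − [2].
As a 8×24 matrix over Z this has rank 7, with invariant factors (1,1,1,1,1,1,1).

∂_2: C_2 → C_1 acts by ∂[p,q,r] = [q,r] − [p,r] + [p,q]. For instance
  ∂[1,5,8] = [5,8] − [1,8] + [1,5],
  ∂[1,2,5] = [2,5] − [1,5] + [1,2].
As a 24×16 matrix over Z this has rank 15, with invariant factors (1,1,1,1,1,1,1,1,1,1,1,1,1,1,1).

From H_k ≅ ker(∂_k) / im(∂_{k+1}) we obtain:

  H_0: rank C_0 − rank ∂_1 = 8 − 7 = 1, and the invariant factors of ∂_1 are all 1, so H_0 = Z.

H_0 = Z.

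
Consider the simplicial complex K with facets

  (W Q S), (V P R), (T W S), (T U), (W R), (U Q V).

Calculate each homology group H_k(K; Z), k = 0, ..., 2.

Fix the vertex order P < Q < R < S < T < U < V < W and write every simplex with vertices in increasing order. Then dim K = 2 and the simplices of K are:

  0-simplices (8): P, Q, R, S, T, U, V, W
  1-simplices (13): PR, PV, QS, QU, QV, QW, RV, RW, ST, SW, TU, TW, UV
  2-simplices (4): PRV, QSW, QUV, STW

giving chain groups C_0 ≅ Z^8, C_1 ≅ Z^13, C_2 ≅ Z^4.

Boundary ∂_1: C_1 → C_0 is given by ∂[p,q] = [q] − [p].
This gives a 8×13 integer matrix of rank 7; reducing to Smith normal form yields diagonal entries (1,1,1,1,1,1,1).

The boundary map ∂_2: C_2 → C_1 sends each 2-simplex [p,q,r] to [q,r] − [p,r] + [p,q]. For instance
  ∂PRV = RV − PV + PR,
  ∂QSW = SW − QW + QS.
As a 13×4 matrix over Z this has rank 4, with invariant factors (1,1,1,1).

Now H_k = ker ∂_k / im ∂_{k+1}, so:

  H_0: rank C_0 − rank ∂_1 = 8 − 7 = 1, and the invariant factors of ∂_1 are all 1, so H_0 = Z.
  H_1: rank ker ∂_1 − rank ∂_2 = (13 − 7) − 4 = 2, and the invariant factors of ∂_2 are all 1, so H_1 = Z^2.
  H_2: rank ker ∂_2 − rank ∂_3 = (4 − 4) − 0 = 0, and there is no ∂_3, so H_2 = 0.

H_0 = Z,  H_1 = Z^2,  H_2 = 0.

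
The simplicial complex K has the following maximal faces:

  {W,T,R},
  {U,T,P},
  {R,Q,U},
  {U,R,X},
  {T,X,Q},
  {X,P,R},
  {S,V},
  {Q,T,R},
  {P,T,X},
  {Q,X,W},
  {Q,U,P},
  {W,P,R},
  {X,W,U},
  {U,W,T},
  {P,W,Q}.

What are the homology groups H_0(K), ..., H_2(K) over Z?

H_0 = Z^2,  H_1 = Z^2,  H_2 = Z.

Take the total order P < Q < R < S < T < U < V < W < X on the vertex set. Then K (dimension 2) consists of the simplices:

  0-simplices (9): P, Q, R, S, T, U, V, W, X
  1-simplices (22): PQ, PR, PT, PU, PW, PX, QR, QT, QU, QW, QX, RT, RU, RW, RX, SV, TU, TW, TX, UW, UX, WX
  2-simplices (14): PQU, PQW, PRW, PRX, PTU, PTX, QRT, QRU, QTX, QWX, RTW, RUX, TUW, UWX

giving chain groups C_0 ≅ Z^9, C_1 ≅ Z^22, C_2 ≅ Z^14.

The boundary map ∂_1: C_1 → C_0 is given by ∂[p,q] = [q] − [p]. For instance
  ∂PW = W − P.
This gives a 9×22 integer matrix of rank 7; reducing to Smith normal form yields diagonal entries (1,1,1,1,1,1,1).

Boundary ∂_2: C_2 → C_1 acts by ∂[p,q,r] = [q,r] − [p,r] + [p,q]. For instance
  ∂QTX = TX − QX + QT,
  ∂PTX = TX − PX + PT.
This gives a 22×14 integer matrix of rank 13; reducing to Smith normal form yields diagonal entries (1,1,1,1,1,1,1,1,1,1,1,1,1).

From H_k ≅ ker(∂_k) / im(∂_{k+1}) we obtain:

  H_0: rank C_0 − rank ∂_1 = 9 − 7 = 2, and the invariant factors of ∂_1 are all 1, so H_0 = Z^2.
  H_1: rank ker ∂_1 − rank ∂_2 = (22 − 7) − 13 = 2, and the invariant factors of ∂_2 are all 1, so H_1 = Z^2.
  H_2: rank ker ∂_2 − rank ∂_3 = (14 − 13) − 0 = 1, and there is no ∂_3, so H_2 = Z.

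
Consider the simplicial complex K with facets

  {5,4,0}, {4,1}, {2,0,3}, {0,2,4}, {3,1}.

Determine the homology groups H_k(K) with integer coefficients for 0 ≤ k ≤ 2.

H_0 ≅ Z,  H_1 ≅ Z,  H_2 = 0.

K has 6 vertices, 9 edges, 3 triangles.
rank ∂_0 = 0, rank ∂_1 = 5 ⇒ b_0 = 6 − 0 − 5 = 1; all invariant factors of ∂_1 are 1 so no torsion. So H_0 ≅ Z.
rank ∂_1 = 5, rank ∂_2 = 3 ⇒ b_1 = 9 − 5 − 3 = 1; all invariant factors of ∂_2 are 1 so no torsion. So H_1 ≅ Z.
rank ∂_2 = 3, rank ∂_3 = 0 ⇒ b_2 = 3 − 3 − 0 = 0. So H_2 ≅ 0.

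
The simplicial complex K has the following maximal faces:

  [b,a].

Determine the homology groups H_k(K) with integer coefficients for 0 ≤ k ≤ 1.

Fix the vertex order a < b and write every simplex with vertices in increasing order. Then dim K = 1 and the simplices of K are:

  0-simplices (2): a, b
  1-simplices (1): ab

so the chain groups are C_0 ≅ Z^2, C_1 ≅ Z^1.

∂_1: C_1 → C_0 sends each edge [p,q] (with p < q) to q − p. For instance
  ∂ab = b − a.
This gives a 2×1 integer matrix of rank 1; reducing to Smith normal form yields diagonal entries (1).

Now H_k = ker ∂_k / im ∂_{k+1}, so:

  H_0: rank C_0 − rank ∂_1 = 2 − 1 = 1, and the invariant factors of ∂_1 are all 1, so H_0 ≅ Z.
  H_1: rank ker ∂_1 − rank ∂_2 = (1 − 1) − 0 = 0, and there is no ∂_2, so H_1 ≅ 0.

As a check, the Euler characteristic is 2 − 1 = 1, which agrees with 1 − 0 = 1.
(K is a triangulation of the 1-simplex.)

H_0 ≅ Z,  H_1 = 0.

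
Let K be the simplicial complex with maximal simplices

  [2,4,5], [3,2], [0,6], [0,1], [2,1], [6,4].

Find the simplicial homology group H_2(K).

H_2 ≅ 0.

K has 7 vertices, 8 edges, 1 triangle.
rank ∂_2 = 1, rank ∂_3 = 0 ⇒ b_2 = 1 − 1 − 0 = 0. So H_2 ≅ 0.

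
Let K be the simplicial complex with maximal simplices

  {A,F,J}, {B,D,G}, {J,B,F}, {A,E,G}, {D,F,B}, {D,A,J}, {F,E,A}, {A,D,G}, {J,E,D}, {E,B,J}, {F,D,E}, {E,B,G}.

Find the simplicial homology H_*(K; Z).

Fix the vertex order A < B < D < E < F < G < J and write every simplex with vertices in increasing order. Then dim K = 2 and the simplices of K are:

  0-simplices (7): A, B, D, E, F, G, J
  1-simplices (18): AD, AE, AF, AG, AJ, BD, BE, BF, BG, BJ, DE, DF, DG, DJ, EF, EG, EJ, FJ
  2-simplices (12): ADG, ADJ, AEF, AEG, AFJ, BDF, BDG, BEG, BEJ, BFJ, DEF, DEJ

giving chain groups C_0 ≅ Z^7, C_1 ≅ Z^18, C_2 ≅ Z^12.

Boundary ∂_1: C_1 → C_0 is given by ∂[p,q] = [q] − [p]. For instance
  ∂BF = F − B.
The 7×18 boundary matrix has rank 6 and Smith normal form diag(1,1,1,1,1,1).

Boundary ∂_2: C_2 → C_1 acts by ∂[p,q,r] = [q,r] − [p,r] + [p,q]. For instance
  ∂AFJ = FJ − AJ + AF,
  ∂ADJ = DJ − AJ + AD.
As a 18×12 matrix over Z this has rank 12, with invariant factors (1,1,1,1,1,1,1,1,1,1,1,2).

From H_k ≅ ker(∂_k) / im(∂_{k+1}) we obtain:

  H_0: rank C_0 − rank ∂_1 = 7 − 6 = 1, and the invariant factors of ∂_1 are all 1, so H_0 ≅ Z.
  H_1: rank ker ∂_1 − rank ∂_2 = (18 − 6) − 12 = 0, and ∂_2 has invariant factor 2 > 1, so H_1 ≅ Z/2Z.
  H_2: rank ker ∂_2 − rank ∂_3 = (12 − 12) − 0 = 0, and there is no ∂_3, so H_2 ≅ 0.

As a check, the Euler characteristic is 7 − 18 + 12 = 1, which agrees with 1 − 0 + 0 = 1.

H_0 ≅ Z,  H_1 ≅ Z/2Z,  H_2 = 0.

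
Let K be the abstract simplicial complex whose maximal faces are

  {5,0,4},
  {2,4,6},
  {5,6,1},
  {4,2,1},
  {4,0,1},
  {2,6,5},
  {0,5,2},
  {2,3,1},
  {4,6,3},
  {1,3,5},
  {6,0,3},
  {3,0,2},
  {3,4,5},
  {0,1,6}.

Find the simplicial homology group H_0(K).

Order the vertices as 0 < 1 < 2 < 3 < 4 < 5 < 6. Listing each simplex with vertices in this order, K has dimension 2 with simplices:

  0-simplices (7): [0], [1], [2], [3], [4], [5], [6]
  1-simplices (21): [0,1], [0,2], [0,3], [0,4], [0,5], [0,6], [1,2], [1,3], [1,4], [1,5], [1,6], [2,3], [2,4], [2,5], [2,6], [3,4], [3,5], [3,6], [4,5], [4,6], [5,6]
  2-simplices (14): [0,1,4], [0,1,6], [0,2,3], [0,2,5], [0,3,6], [0,4,5], [1,2,3], [1,2,4], [1,3,5], [1,5,6], [2,4,6], [2,5,6], [3,4,5], [3,4,6]

Hence C_0 ≅ Z^7, C_1 ≅ Z^21, C_2 ≅ Z^14.

∂_1: C_1 → C_0 maps an edge to its endpoints' difference, ∂[p,q] = q − p. For instance
  ∂[3,6] = [6] − [3].
The 7×21 boundary matrix has rank 6 and Smith normal form diag(1,1,1,1,1,1).

Boundary ∂_2: C_2 → C_1 maps a triangle to the signed sum of its edges. For instance
  ∂[1,2,3] = [2,3] − [1,3] + [1,2],
  ∂[2,5,6] = [5,6] − [2,6] + [2,5].
The 21×14 boundary matrix has rank 13 and Smith normal form diag(1,1,1,1,1,1,1,1,1,1,1,1,1).

Reading off H_k = ker ∂_k / im ∂_{k+1}:

  H_0: rank C_0 − rank ∂_1 = 7 − 6 = 1, and the invariant factors of ∂_1 are all 1, so H_0 = Z.

(K is a triangulation of the torus T^2.)

H_0 ≅ Z.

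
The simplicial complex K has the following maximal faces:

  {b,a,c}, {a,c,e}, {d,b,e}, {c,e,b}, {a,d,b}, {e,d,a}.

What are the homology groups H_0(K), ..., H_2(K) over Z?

Take the total order a < b < c < d < e on the vertex set. Then K (dimension 2) consists of the simplices:

  0-simplices (5): a, b, c, d, e
  1-simplices (9): ab, ac, ad, ae, bc, bd, be, ce, de
  2-simplices (6): abc, abd, ace, ade, bce, bde

Hence C_0 ≅ Z^5, C_1 ≅ Z^9, C_2 ≅ Z^6.

Boundary ∂_1: C_1 → C_0 maps an edge to its endpoints' difference, ∂[p,q] = q − p.
This gives a 5×9 integer matrix of rank 4; reducing to Smith normal form yields diagonal entries (1,1,1,1).

Boundary ∂_2: C_2 → C_1 sends each 2-simplex [p,q,r] to [q,r] − [p,r] + [p,q]. For instance
  ∂ade = de − ae + ad,
  ∂bde = de − be + bd.
As a 9×6 matrix over Z this has rank 5, with invariant factors (1,1,1,1,1).

From H_k ≅ ker(∂_k) / im(∂_{k+1}) we obtain:

  H_0: rank C_0 − rank ∂_1 = 5 − 4 = 1, and the invariant factors of ∂_1 are all 1, so H_0 ≅ Z.
  H_1: rank ker ∂_1 − rank ∂_2 = (9 − 4) − 5 = 0, and the invariant factors of ∂_2 are all 1, so H_1 ≅ 0.
  H_2: rank ker ∂_2 − rank ∂_3 = (6 − 5) − 0 = 1, and there is no ∂_3, so H_2 ≅ Z.

H_0 ≅ Z,  H_1 = 0,  H_2 ≅ Z.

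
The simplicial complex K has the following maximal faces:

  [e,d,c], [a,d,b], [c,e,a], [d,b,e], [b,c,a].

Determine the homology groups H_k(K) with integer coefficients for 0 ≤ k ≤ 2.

H_0 ≅ Z,  H_1 ≅ Z,  H_2 = 0.

Order the vertices as a < b < c < d < e. Listing each simplex with vertices in this order, K has dimension 2 with simplices:

  0-simplices (5): a, b, c, d, e
  1-simplices (10): ab, ac, ad, ae, bc, bd, be, cd, ce, de
  2-simplices (5): abc, abd, ace, bde, cde

Hence C_0 ≅ Z^5, C_1 ≅ Z^10, C_2 ≅ Z^5.

The boundary map ∂_1: C_1 → C_0 is given by ∂[p,q] = [q] − [p]. For instance
  ∂ac = c − a.
The 5×10 boundary matrix has rank 4 and Smith normal form diag(1,1,1,1).

The boundary map ∂_2: C_2 → C_1 acts by ∂[p,q,r] = [q,r] − [p,r] + [p,q]. For instance
  ∂bde = de − be + bd,
  ∂ace = ce − ae + ac.
The resulting 10×5 matrix has rank 5, and its Smith normal form has invariant factors (1,1,1,1,1).

Reading off H_k = ker ∂_k / im ∂_{k+1}:

  H_0: rank C_0 − rank ∂_1 = 5 − 4 = 1, and the invariant factors of ∂_1 are all 1, so H_0 ≅ Z.
  H_1: rank ker ∂_1 − rank ∂_2 = (10 − 4) − 5 = 1, and the invariant factors of ∂_2 are all 1, so H_1 ≅ Z.
  H_2: rank ker ∂_2 − rank ∂_3 = (5 − 5) − 0 = 0, and there is no ∂_3, so H_2 ≅ 0.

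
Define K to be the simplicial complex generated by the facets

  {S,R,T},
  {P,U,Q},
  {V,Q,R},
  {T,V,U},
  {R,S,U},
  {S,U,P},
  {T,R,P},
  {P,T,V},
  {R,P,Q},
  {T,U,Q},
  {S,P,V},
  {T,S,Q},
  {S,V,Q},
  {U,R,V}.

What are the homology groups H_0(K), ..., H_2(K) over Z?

Fix the vertex order P < Q < R < S < T < U < V and write every simplex with vertices in increasing order. Then dim K = 2 and the simplices of K are:

  0-simplices (7): P, Q, R, S, T, U, V
  1-simplices (21): PQ, PR, PS, PT, PU, PV, QR, QS, QT, QU, QV, RS, RT, RU, RV, ST, SU, SV, TU, TV, UV
  2-simplices (14): PQR, PQU, PRT, PSU, PSV, PTV, QRV, QST, QSV, QTU, RST, RSU, RUV, TUV

so the chain groups are C_0 ≅ Z^7, C_1 ≅ Z^21, C_2 ≅ Z^14.

∂_1: C_1 → C_0 maps an edge to its endpoints' difference, ∂[p,q] = q − p. For instance
  ∂PR = R − P.
This gives a 7×21 integer matrix of rank 6; reducing to Smith normal form yields diagonal entries (1,1,1,1,1,1).

The boundary map ∂_2: C_2 → C_1 acts by ∂[p,q,r] = [q,r] − [p,r] + [p,q]. For instance
  ∂RUV = UV − RV + RU,
  ∂RST = ST − RT + RS.
This gives a 21×14 integer matrix of rank 13; reducing to Smith normal form yields diagonal entries (1,1,1,1,1,1,1,1,1,1,1,1,1).

Now H_k = ker ∂_k / im ∂_{k+1}, so:

  H_0: rank C_0 − rank ∂_1 = 7 − 6 = 1, and the invariant factors of ∂_1 are all 1, so H_0 ≅ Z.
  H_1: rank ker ∂_1 − rank ∂_2 = (21 − 6) − 13 = 2, and the invariant factors of ∂_2 are all 1, so H_1 ≅ Z^2.
  H_2: rank ker ∂_2 − rank ∂_3 = (14 − 13) − 0 = 1, and there is no ∂_3, so H_2 ≅ Z.

H_0 = Z,  H_1 = Z^2,  H_2 = Z.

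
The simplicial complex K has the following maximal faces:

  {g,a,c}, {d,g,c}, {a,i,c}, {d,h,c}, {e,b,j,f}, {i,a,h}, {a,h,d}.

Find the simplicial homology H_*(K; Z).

H_0 ≅ Z^2,  H_1 ≅ Z,  H_2 = 0,  H_3 = 0.

Fix the vertex order a < b < c < d < e < f < g < h < i < j and write every simplex with vertices in increasing order. Then dim K = 3 and the simplices of K are:

  0-simplices (10): a, b, c, d, e, f, g, h, i, j
  1-simplices (18): ac, ad, ag, ah, ai, be, bf, bj, cd, cg, ch, ci, dg, dh, ef, ej, fj, hi
  2-simplices (10): acg, aci, adh, ahi, bef, bej, bfj, cdg, cdh, efj
  3-simplices (1): befj

Hence C_0 ≅ Z^10, C_1 ≅ Z^18, C_2 ≅ Z^10, C_3 ≅ Z^1.

∂_1: C_1 → C_0 maps an edge to its endpoints' difference, ∂[p,q] = q − p. For instance
  ∂dh = h − d.
The resulting 10×18 matrix has rank 8, and its Smith normal form has invariant factors (1,1,1,1,1,1,1,1).

∂_2: C_2 → C_1 maps a triangle to the signed sum of its edges. For instance
  ∂efj = fj − ej + ef,
  ∂adh = dh − ah + ad.
As a 18×10 matrix over Z this has rank 9, with invariant factors (1,1,1,1,1,1,1,1,1).

∂_3: C_3 → C_2 sends each 3-simplex σ to the alternating sum Σ_i (−1)^i (σ with its i-th vertex removed). For instance
  ∂befj = efj − bfj + bej − bef.
This gives a 10×1 integer matrix of rank 1; reducing to Smith normal form yields diagonal entries (1).

Now H_k = ker ∂_k / im ∂_{k+1}, so:

  H_0: rank C_0 − rank ∂_1 = 10 − 8 = 2, and the invariant factors of ∂_1 are all 1, so H_0 ≅ Z^2.
  H_1: rank ker ∂_1 − rank ∂_2 = (18 − 8) − 9 = 1, and the invariant factors of ∂_2 are all 1, so H_1 ≅ Z.
  H_2: rank ker ∂_2 − rank ∂_3 = (10 − 9) − 1 = 0, and the invariant factors of ∂_3 are all 1, so H_2 ≅ 0.
  H_3: rank ker ∂_3 − rank ∂_4 = (1 − 1) − 0 = 0, and there is no ∂_4, so H_3 ≅ 0.

As a check, the Euler characteristic is 10 − 18 + 10 − 1 = 1, which agrees with 2 − 1 + 0 − 0 = 1.
(K is a triangulation of the disjoint union of the cylinder S^1 x I and the 3-simplex.)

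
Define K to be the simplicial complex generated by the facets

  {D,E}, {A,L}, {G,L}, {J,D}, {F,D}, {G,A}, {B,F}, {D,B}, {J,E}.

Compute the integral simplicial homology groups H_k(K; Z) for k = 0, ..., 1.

H_0 = Z^2,  H_1 = Z^3.

Take the total order A < B < D < E < F < G < J < L on the vertex set. Then K (dimension 1) consists of the simplices:

  0-simplices (8): A, B, D, E, F, G, J, L
  1-simplices (9): AG, AL, BD, BF, DE, DF, DJ, EJ, GL

giving chain groups C_0 ≅ Z^8, C_1 ≅ Z^9.

The boundary map ∂_1: C_1 → C_0 is given by ∂[p,q] = [q] − [p]. For instance
  ∂GL = L − G.
This gives a 8×9 integer matrix of rank 6; reducing to Smith normal form yields diagonal entries (1,1,1,1,1,1).

Now H_k = ker ∂_k / im ∂_{k+1}, so:

  H_0: rank C_0 − rank ∂_1 = 8 − 6 = 2, and the invariant factors of ∂_1 are all 1, so H_0 = Z^2.
  H_1: rank ker ∂_1 − rank ∂_2 = (9 − 6) − 0 = 3, and there is no ∂_2, so H_1 = Z^3.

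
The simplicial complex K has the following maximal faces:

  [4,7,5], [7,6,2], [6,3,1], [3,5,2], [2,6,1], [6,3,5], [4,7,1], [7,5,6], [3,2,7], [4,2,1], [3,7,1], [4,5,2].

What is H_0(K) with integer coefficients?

H_0 = Z.

K has 7 vertices, 18 edges, 12 triangles.
rank ∂_0 = 0, rank ∂_1 = 6 ⇒ b_0 = 7 − 0 − 6 = 1; all invariant factors of ∂_1 are 1 so no torsion. So H_0 = Z.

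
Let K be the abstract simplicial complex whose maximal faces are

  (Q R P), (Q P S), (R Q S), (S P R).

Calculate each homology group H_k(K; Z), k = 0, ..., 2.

H_0 = Z,  H_1 = 0,  H_2 = Z.

Take the total order P < Q < R < S on the vertex set. Then K (dimension 2) consists of the simplices:

  0-simplices (4): P, Q, R, S
  1-simplices (6): PQ, PR, PS, QR, QS, RS
  2-simplices (4): PQR, PQS, PRS, QRS

Hence C_0 ≅ Z^4, C_1 ≅ Z^6, C_2 ≅ Z^4.

The boundary map ∂_1: C_1 → C_0 maps an edge to its endpoints' difference, ∂[p,q] = q − p.
This gives a 4×6 integer matrix of rank 3; reducing to Smith normal form yields diagonal entries (1,1,1).

∂_2: C_2 → C_1 acts by ∂[p,q,r] = [q,r] − [p,r] + [p,q]. For instance
  ∂PQR = QR − PR + PQ,
  ∂QRS = RS − QS + QR.
This gives a 6×4 integer matrix of rank 3; reducing to Smith normal form yields diagonal entries (1,1,1).

From H_k ≅ ker(∂_k) / im(∂_{k+1}) we obtain:

  H_0: rank C_0 − rank ∂_1 = 4 − 3 = 1, and the invariant factors of ∂_1 are all 1, so H_0 ≅ Z.
  H_1: rank ker ∂_1 − rank ∂_2 = (6 − 3) − 3 = 0, and the invariant factors of ∂_2 are all 1, so H_1 ≅ 0.
  H_2: rank ker ∂_2 − rank ∂_3 = (4 − 3) − 0 = 1, and there is no ∂_3, so H_2 ≅ Z.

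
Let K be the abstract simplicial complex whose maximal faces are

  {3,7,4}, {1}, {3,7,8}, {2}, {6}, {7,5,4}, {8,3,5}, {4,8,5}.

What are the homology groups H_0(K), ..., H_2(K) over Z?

K has 8 vertices, 10 edges, 5 triangles.
rank ∂_0 = 0, rank ∂_1 = 4 ⇒ b_0 = 8 − 0 − 4 = 4; all invariant factors of ∂_1 are 1 so no torsion. So H_0 = Z^4.
rank ∂_1 = 4, rank ∂_2 = 5 ⇒ b_1 = 10 − 4 − 5 = 1; all invariant factors of ∂_2 are 1 so no torsion. So H_1 = Z.
rank ∂_2 = 5, rank ∂_3 = 0 ⇒ b_2 = 5 − 5 − 0 = 0. So H_2 = 0.

H_0 = Z^4,  H_1 = Z,  H_2 = 0.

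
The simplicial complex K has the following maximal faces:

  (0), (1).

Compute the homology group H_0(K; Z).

Order the vertices as 0 < 1. Listing each simplex with vertices in this order, K has dimension 0 with simplices:

  0-simplices (2): [0], [1]

so the chain groups are C_0 ≅ Z^2.

Computing H_k = (kernel of ∂_k) / (image of ∂_{k+1}):

  H_0: rank C_0 − rank ∂_1 = 2 − 0 = 2, and there is no ∂_1, so H_0 = Z^2.

H_0 ≅ Z^2.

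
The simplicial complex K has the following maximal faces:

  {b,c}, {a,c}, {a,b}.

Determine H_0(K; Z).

H_0 = Z.

Order the vertices as a < b < c. Listing each simplex with vertices in this order, K has dimension 1 with simplices:

  0-simplices (3): a, b, c
  1-simplices (3): ab, ac, bc

so the chain groups are C_0 ≅ Z^3, C_1 ≅ Z^3.

∂_1: C_1 → C_0 is given by ∂[p,q] = [q] − [p]. For instance
  ∂ac = c − a.
This gives a 3×3 integer matrix of rank 2; reducing to Smith normal form yields diagonal entries (1,1).

From H_k ≅ ker(∂_k) / im(∂_{k+1}) we obtain:

  H_0: rank C_0 − rank ∂_1 = 3 − 2 = 1, and the invariant factors of ∂_1 are all 1, so H_0 = Z.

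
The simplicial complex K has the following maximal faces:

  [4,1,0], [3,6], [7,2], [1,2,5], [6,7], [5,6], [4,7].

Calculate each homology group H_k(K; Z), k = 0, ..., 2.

Fix the vertex order 0 < 1 < 2 < 3 < 4 < 5 < 6 < 7 and write every simplex with vertices in increasing order. Then dim K = 2 and the simplices of K are:

  0-simplices (8): [0], [1], [2], [3], [4], [5], [6], [7]
  1-simplices (11): [0,1], [0,4], [1,2], [1,4], [1,5], [2,5], [2,7], [3,6], [4,7], [5,6], [6,7]
  2-simplices (2): [0,1,4], [1,2,5]

so the chain groups are C_0 ≅ Z^8, C_1 ≅ Z^11, C_2 ≅ Z^2.

Boundary ∂_1: C_1 → C_0 is given by ∂[p,q] = [q] − [p]. For instance
  ∂[3,6] = [6] − [3].
As a 8×11 matrix over Z this has rank 7, with invariant factors (1,1,1,1,1,1,1).

Boundary ∂_2: C_2 → C_1 acts by ∂[p,q,r] = [q,r] − [p,r] + [p,q]. For instance
  ∂[1,2,5] = [2,5] − [1,5] + [1,2],
  ∂[0,1,4] = [1,4] − [0,4] + [0,1].
The 11×2 boundary matrix has rank 2 and Smith normal form diag(1,1).

Now H_k = ker ∂_k / im ∂_{k+1}, so:

  H_0: rank C_0 − rank ∂_1 = 8 − 7 = 1, and the invariant factors of ∂_1 are all 1, so H_0 = Z.
  H_1: rank ker ∂_1 − rank ∂_2 = (11 − 7) − 2 = 2, and the invariant factors of ∂_2 are all 1, so H_1 = Z^2.
  H_2: rank ker ∂_2 − rank ∂_3 = (2 − 2) − 0 = 0, and there is no ∂_3, so H_2 = 0.

H_0 = Z,  H_1 = Z^2,  H_2 = 0.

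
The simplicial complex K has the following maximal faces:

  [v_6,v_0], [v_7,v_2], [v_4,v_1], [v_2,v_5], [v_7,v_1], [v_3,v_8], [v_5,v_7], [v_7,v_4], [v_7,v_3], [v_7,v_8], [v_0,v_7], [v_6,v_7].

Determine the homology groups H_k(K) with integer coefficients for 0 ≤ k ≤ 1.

H_0 = Z,  H_1 = Z^4.

K has 9 vertices, 12 edges.
rank ∂_0 = 0, rank ∂_1 = 8 ⇒ b_0 = 9 − 0 − 8 = 1; all invariant factors of ∂_1 are 1 so no torsion. So H_0 = Z.
rank ∂_1 = 8, rank ∂_2 = 0 ⇒ b_1 = 12 − 8 − 0 = 4. So H_1 = Z^4.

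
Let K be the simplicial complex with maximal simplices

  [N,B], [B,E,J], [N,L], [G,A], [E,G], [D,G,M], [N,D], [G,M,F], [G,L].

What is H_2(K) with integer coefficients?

Fix the vertex order A < B < D < E < F < G < J < L < M < N and write every simplex with vertices in increasing order. Then dim K = 2 and the simplices of K are:

  0-simplices (10): A, B, D, E, F, G, J, L, M, N
  1-simplices (14): AG, BE, BJ, BN, DG, DM, DN, EG, EJ, FG, FM, GL, GM, LN
  2-simplices (3): BEJ, DGM, FGM

giving chain groups C_0 ≅ Z^10, C_1 ≅ Z^14, C_2 ≅ Z^3.

Boundary ∂_1: C_1 → C_0 maps an edge to its endpoints' difference, ∂[p,q] = q − p.
This gives a 10×14 integer matrix of rank 9; reducing to Smith normal form yields diagonal entries (1,1,1,1,1,1,1,1,1).

The boundary map ∂_2: C_2 → C_1 maps a triangle to the signed sum of its edges. For instance
  ∂BEJ = EJ − BJ + BE,
  ∂FGM = GM − FM + FG.
The resulting 14×3 matrix has rank 3, and its Smith normal form has invariant factors (1,1,1).

From H_k ≅ ker(∂_k) / im(∂_{k+1}) we obtain:

  H_2: rank ker ∂_2 − rank ∂_3 = (3 − 3) − 0 = 0, and there is no ∂_3, so H_2 = 0.

H_2 ≅ 0.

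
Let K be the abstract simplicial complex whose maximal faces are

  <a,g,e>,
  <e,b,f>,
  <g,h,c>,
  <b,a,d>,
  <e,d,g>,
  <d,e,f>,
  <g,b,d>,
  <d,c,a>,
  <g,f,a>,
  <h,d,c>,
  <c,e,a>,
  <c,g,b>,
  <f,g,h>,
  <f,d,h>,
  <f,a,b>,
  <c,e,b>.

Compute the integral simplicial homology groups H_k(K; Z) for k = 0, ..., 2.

H_0 ≅ Z,  H_1 ≅ Z^2,  H_2 ≅ Z.

We work with the vertex ordering a < b < c < d < e < f < g < h. The simplices of K, each written with vertices in increasing order, are:

  0-simplices (8): a, b, c, d, e, f, g, h
  1-simplices (24): ab, ac, ad, ae, af, ag, bc, bd, be, bf, bg, cd, ce, cg, ch, de, df, dg, dh, ef, eg, fg, fh, gh
  2-simplices (16): abd, abf, acd, ace, aeg, afg, bce, bcg, bdg, bef, cdh, cgh, def, deg, dfh, fgh

so the chain groups are C_0 ≅ Z^8, C_1 ≅ Z^24, C_2 ≅ Z^16.

∂_1: C_1 → C_0 is given by ∂[p,q] = [q] − [p]. For instance
  ∂cd = d − c.
As a 8×24 matrix over Z this has rank 7, with invariant factors (1,1,1,1,1,1,1).

The boundary map ∂_2: C_2 → C_1 sends each 2-simplex [p,q,r] to [q,r] − [p,r] + [p,q]. For instance
  ∂bdg = dg − bg + bd,
  ∂acd = cd − ad + ac.
The 24×16 boundary matrix has rank 15 and Smith normal form diag(1,1,1,1,1,1,1,1,1,1,1,1,1,1,1).

Reading off H_k = ker ∂_k / im ∂_{k+1}:

  H_0: rank C_0 − rank ∂_1 = 8 − 7 = 1, and the invariant factors of ∂_1 are all 1, so H_0 ≅ Z.
  H_1: rank ker ∂_1 − rank ∂_2 = (24 − 7) − 15 = 2, and the invariant factors of ∂_2 are all 1, so H_1 ≅ Z^2.
  H_2: rank ker ∂_2 − rank ∂_3 = (16 − 15) − 0 = 1, and there is no ∂_3, so H_2 ≅ Z.

As a check, the Euler characteristic is 8 − 24 + 16 = 0, which agrees with 1 − 2 + 1 = 0.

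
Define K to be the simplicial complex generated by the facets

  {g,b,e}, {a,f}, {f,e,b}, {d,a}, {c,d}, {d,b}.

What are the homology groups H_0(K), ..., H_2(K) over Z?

We work with the vertex ordering a < b < c < d < e < f < g. The simplices of K, each written with vertices in increasing order, are:

  0-simplices (7): a, b, c, d, e, f, g
  1-simplices (9): ad, af, bd, be, bf, bg, cd, ef, eg
  2-simplices (2): bef, beg

Hence C_0 ≅ Z^7, C_1 ≅ Z^9, C_2 ≅ Z^2.

Boundary ∂_1: C_1 → C_0 sends each edge [p,q] (with p < q) to q − p.
The 7×9 boundary matrix has rank 6 and Smith normal form diag(1,1,1,1,1,1).

∂_2: C_2 → C_1 sends each 2-simplex [p,q,r] to [q,r] − [p,r] + [p,q]. For instance
  ∂bef = ef − bf + be,
  ∂beg = eg − bg + be.
The resulting 9×2 matrix has rank 2, and its Smith normal form has invariant factors (1,1).

From H_k ≅ ker(∂_k) / im(∂_{k+1}) we obtain:

  H_0: rank C_0 − rank ∂_1 = 7 − 6 = 1, and the invariant factors of ∂_1 are all 1, so H_0 = Z.
  H_1: rank ker ∂_1 − rank ∂_2 = (9 − 6) − 2 = 1, and the invariant factors of ∂_2 are all 1, so H_1 = Z.
  H_2: rank ker ∂_2 − rank ∂_3 = (2 − 2) − 0 = 0, and there is no ∂_3, so H_2 = 0.

H_0 = Z,  H_1 = Z,  H_2 = 0.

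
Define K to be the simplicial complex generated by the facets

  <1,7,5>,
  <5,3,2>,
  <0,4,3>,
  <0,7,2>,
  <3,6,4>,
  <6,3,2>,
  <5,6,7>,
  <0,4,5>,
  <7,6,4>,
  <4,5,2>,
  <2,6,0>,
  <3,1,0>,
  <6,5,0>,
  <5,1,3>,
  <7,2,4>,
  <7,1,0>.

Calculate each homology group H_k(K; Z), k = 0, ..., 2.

K has 8 vertices, 24 edges, 16 triangles.
rank ∂_0 = 0, rank ∂_1 = 7 ⇒ b_0 = 8 − 0 − 7 = 1; all invariant factors of ∂_1 are 1 so no torsion. So H_0 ≅ Z.
rank ∂_1 = 7, rank ∂_2 = 15 ⇒ b_1 = 24 − 7 − 15 = 2; all invariant factors of ∂_2 are 1 so no torsion. So H_1 ≅ Z^2.
rank ∂_2 = 15, rank ∂_3 = 0 ⇒ b_2 = 16 − 15 − 0 = 1. So H_2 ≅ Z.

H_0 = Z,  H_1 = Z^2,  H_2 = Z.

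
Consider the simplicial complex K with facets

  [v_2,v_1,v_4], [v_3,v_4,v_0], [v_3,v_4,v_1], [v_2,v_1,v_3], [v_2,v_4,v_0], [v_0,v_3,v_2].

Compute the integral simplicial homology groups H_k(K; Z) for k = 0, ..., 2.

Fix the vertex order v_0 < v_1 < v_2 < v_3 < v_4 and write every simplex with vertices in increasing order. Then dim K = 2 and the simplices of K are:

  0-simplices (5): [v_0], [v_1], [v_2], [v_3], [v_4]
  1-simplices (9): [v_0,v_2], [v_0,v_3], [v_0,v_4], [v_1,v_2], [v_1,v_3], [v_1,v_4], [v_2,v_3], [v_2,v_4], [v_3,v_4]
  2-simplices (6): [v_0,v_2,v_3], [v_0,v_2,v_4], [v_0,v_3,v_4], [v_1,v_2,v_3], [v_1,v_2,v_4], [v_1,v_3,v_4]

so the chain groups are C_0 ≅ Z^5, C_1 ≅ Z^9, C_2 ≅ Z^6.

Boundary ∂_1: C_1 → C_0 sends each edge [p,q] (with p < q) to q − p. For instance
  ∂[v_0,v_2] = [v_2] − [v_0].
The 5×9 boundary matrix has rank 4 and Smith normal form diag(1,1,1,1).

Boundary ∂_2: C_2 → C_1 acts by ∂[p,q,r] = [q,r] − [p,r] + [p,q]. For instance
  ∂[v_0,v_2,v_3] = [v_2,v_3] − [v_0,v_3] + [v_0,v_2],
  ∂[v_0,v_2,v_4] = [v_2,v_4] − [v_0,v_4] + [v_0,v_2].
This gives a 9×6 integer matrix of rank 5; reducing to Smith normal form yields diagonal entries (1,1,1,1,1).

Now H_k = ker ∂_k / im ∂_{k+1}, so:

  H_0: rank C_0 − rank ∂_1 = 5 − 4 = 1, and the invariant factors of ∂_1 are all 1, so H_0 = Z.
  H_1: rank ker ∂_1 − rank ∂_2 = (9 − 4) − 5 = 0, and the invariant factors of ∂_2 are all 1, so H_1 = 0.
  H_2: rank ker ∂_2 − rank ∂_3 = (6 − 5) − 0 = 1, and there is no ∂_3, so H_2 = Z.

H_0 = Z,  H_1 = 0,  H_2 = Z.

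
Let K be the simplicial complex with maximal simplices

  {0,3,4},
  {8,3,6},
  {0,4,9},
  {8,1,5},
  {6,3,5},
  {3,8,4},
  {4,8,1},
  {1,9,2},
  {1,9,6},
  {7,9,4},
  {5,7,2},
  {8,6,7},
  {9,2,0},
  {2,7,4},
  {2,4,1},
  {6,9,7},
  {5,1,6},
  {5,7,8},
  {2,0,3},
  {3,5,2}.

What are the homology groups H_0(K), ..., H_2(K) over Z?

K has 10 vertices, 30 edges, 20 triangles.
rank ∂_0 = 0, rank ∂_1 = 9 ⇒ b_0 = 10 − 0 − 9 = 1; all invariant factors of ∂_1 are 1 so no torsion. So H_0 ≅ Z.
rank ∂_1 = 9, rank ∂_2 = 20 ⇒ b_1 = 30 − 9 − 20 = 1; ∂_2 has invariant factor(s) [2] giving torsion. So H_1 ≅ Z ⊕ Z/2.
rank ∂_2 = 20, rank ∂_3 = 0 ⇒ b_2 = 20 − 20 − 0 = 0. So H_2 ≅ 0.

H_0 ≅ Z,  H_1 ≅ Z ⊕ Z/2,  H_2 = 0.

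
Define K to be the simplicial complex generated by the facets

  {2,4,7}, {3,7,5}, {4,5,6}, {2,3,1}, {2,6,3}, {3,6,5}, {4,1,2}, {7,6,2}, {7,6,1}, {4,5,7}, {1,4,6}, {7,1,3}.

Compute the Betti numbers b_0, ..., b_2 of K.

Order the vertices as 1 < 2 < 3 < 4 < 5 < 6 < 7. Listing each simplex with vertices in this order, K has dimension 2 with simplices:

  0-simplices (7): [1], [2], [3], [4], [5], [6], [7]
  1-simplices (18): [1,2], [1,3], [1,4], [1,6], [1,7], [2,3], [2,4], [2,6], [2,7], [3,5], [3,6], [3,7], [4,5], [4,6], [4,7], [5,6], [5,7], [6,7]
  2-simplices (12): [1,2,3], [1,2,4], [1,3,7], [1,4,6], [1,6,7], [2,3,6], [2,4,7], [2,6,7], [3,5,6], [3,5,7], [4,5,6], [4,5,7]

giving chain groups C_0 ≅ Z^7, C_1 ≅ Z^18, C_2 ≅ Z^12.

Boundary ∂_1: C_1 → C_0 sends each edge [p,q] (with p < q) to q − p.
As a 7×18 matrix over Z this has rank 6, with invariant factors (1,1,1,1,1,1).

∂_2: C_2 → C_1 sends each 2-simplex [p,q,r] to [q,r] − [p,r] + [p,q]. For instance
  ∂[2,3,6] = [3,6] − [2,6] + [2,3],
  ∂[2,4,7] = [4,7] − [2,7] + [2,4].
As a 18×12 matrix over Z this has rank 12, with invariant factors (1,1,1,1,1,1,1,1,1,1,1,2).

Reading off H_k = ker ∂_k / im ∂_{k+1}:

  H_0: rank C_0 − rank ∂_1 = 7 − 6 = 1, and the invariant factors of ∂_1 are all 1, so H_0 ≅ Z.
  H_1: rank ker ∂_1 − rank ∂_2 = (18 − 6) − 12 = 0, and ∂_2 has invariant factor 2 > 1, so H_1 ≅ Z_2.
  H_2: rank ker ∂_2 − rank ∂_3 = (12 − 12) − 0 = 0, and there is no ∂_3, so H_2 ≅ 0.

As a check, the Euler characteristic is 7 − 18 + 12 = 1, which agrees with 1 − 0 + 0 = 1.

Hence the Betti numbers are b_0 = 1, b_1 = 0, b_2 = 0.

b_0 = 1, b_1 = 0, b_2 = 0.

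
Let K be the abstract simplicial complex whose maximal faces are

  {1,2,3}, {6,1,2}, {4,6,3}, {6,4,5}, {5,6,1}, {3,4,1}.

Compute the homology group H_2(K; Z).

Take the total order 1 < 2 < 3 < 4 < 5 < 6 on the vertex set. Then K (dimension 2) consists of the simplices:

  0-simplices (6): [1], [2], [3], [4], [5], [6]
  1-simplices (12): [1,2], [1,3], [1,4], [1,5], [1,6], [2,3], [2,6], [3,4], [3,6], [4,5], [4,6], [5,6]
  2-simplices (6): [1,2,3], [1,2,6], [1,3,4], [1,5,6], [3,4,6], [4,5,6]

giving chain groups C_0 ≅ Z^6, C_1 ≅ Z^12, C_2 ≅ Z^6.

Boundary ∂_1: C_1 → C_0 is given by ∂[p,q] = [q] − [p].
This gives a 6×12 integer matrix of rank 5; reducing to Smith normal form yields diagonal entries (1,1,1,1,1).

The boundary map ∂_2: C_2 → C_1 sends each 2-simplex [p,q,r] to [q,r] − [p,r] + [p,q]. For instance
  ∂[4,5,6] = [5,6] − [4,6] + [4,5],
  ∂[1,3,4] = [3,4] − [1,4] + [1,3].
The 12×6 boundary matrix has rank 6 and Smith normal form diag(1,1,1,1,1,1).

Now H_k = ker ∂_k / im ∂_{k+1}, so:

  H_2: rank ker ∂_2 − rank ∂_3 = (6 − 6) − 0 = 0, and there is no ∂_3, so H_2 ≅ 0.

(K is a triangulation of the cylinder S^1 x I.)

H_2 ≅ 0.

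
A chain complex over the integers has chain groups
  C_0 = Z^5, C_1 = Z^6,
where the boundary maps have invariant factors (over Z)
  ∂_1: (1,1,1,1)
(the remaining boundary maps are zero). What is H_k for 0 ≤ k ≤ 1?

H_0: b_0 = 5 − 0 − 4 = 1; torsion from ∂_1 factors > 1: none. So H_0 ≅ Z.
H_1: b_1 = 6 − 4 − 0 = 2; torsion from ∂_2 factors > 1: none. So H_1 ≅ Z^2.

H_0 ≅ Z,  H_1 ≅ Z^2.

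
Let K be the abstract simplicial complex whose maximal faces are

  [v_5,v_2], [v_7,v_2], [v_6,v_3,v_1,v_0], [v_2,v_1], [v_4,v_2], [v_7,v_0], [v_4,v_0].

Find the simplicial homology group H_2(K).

We work with the vertex ordering v_0 < v_1 < v_2 < v_3 < v_4 < v_5 < v_6 < v_7. The simplices of K, each written with vertices in increasing order, are:

  0-simplices (8): [v_0], [v_1], [v_2], [v_3], [v_4], [v_5], [v_6], [v_7]
  1-simplices (12): [v_0,v_1], [v_0,v_3], [v_0,v_4], [v_0,v_6], [v_0,v_7], [v_1,v_2], [v_1,v_3], [v_1,v_6], [v_2,v_4], [v_2,v_5], [v_2,v_7], [v_3,v_6]
  2-simplices (4): [v_0,v_1,v_3], [v_0,v_1,v_6], [v_0,v_3,v_6], [v_1,v_3,v_6]
  3-simplices (1): [v_0,v_1,v_3,v_6]

giving chain groups C_0 ≅ Z^8, C_1 ≅ Z^12, C_2 ≅ Z^4, C_3 ≅ Z^1.

∂_1: C_1 → C_0 is given by ∂[p,q] = [q] − [p]. For instance
  ∂[v_0,v_7] = [v_7] − [v_0].
This gives a 8×12 integer matrix of rank 7; reducing to Smith normal form yields diagonal entries (1,1,1,1,1,1,1).

The boundary map ∂_2: C_2 → C_1 sends each 2-simplex [p,q,r] to [q,r] − [p,r] + [p,q]. For instance
  ∂[v_0,v_3,v_6] = [v_3,v_6] − [v_0,v_6] + [v_0,v_3],
  ∂[v_1,v_3,v_6] = [v_3,v_6] − [v_1,v_6] + [v_1,v_3].
As a 12×4 matrix over Z this has rank 3, with invariant factors (1,1,1).

Boundary ∂_3: C_3 → C_2 sends each 3-simplex σ to the alternating sum Σ_i (−1)^i (σ with its i-th vertex removed). For instance
  ∂[v_0,v_1,v_3,v_6] = [v_1,v_3,v_6] − [v_0,v_3,v_6] + [v_0,v_1,v_6] − [v_0,v_1,v_3].
The 4×1 boundary matrix has rank 1 and Smith normal form diag(1).

Computing H_k = (kernel of ∂_k) / (image of ∂_{k+1}):

  H_2: rank ker ∂_2 − rank ∂_3 = (4 − 3) − 1 = 0, and the invariant factors of ∂_3 are all 1, so H_2 ≅ 0.

H_2 = 0.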